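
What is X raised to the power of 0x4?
Convert X (Roman numeral) → 10 (decimal)
Convert 0x4 (hexadecimal) → 4 (decimal)
Compute 10 ^ 4 = 10000
10000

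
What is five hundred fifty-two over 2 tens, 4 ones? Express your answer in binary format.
Convert five hundred fifty-two (English words) → 5×100 + 52 = 552 (decimal)
Convert 2 tens, 4 ones (place-value notation) → 2×10 + 4 = 24 (decimal)
Compute 552 ÷ 24 = 23
Convert 23 (decimal) → 23 = 16 + 4 + 2 + 1 → 0b10111 (binary)
0b10111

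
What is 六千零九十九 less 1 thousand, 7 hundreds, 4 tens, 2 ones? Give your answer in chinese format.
Convert 六千零九十九 (Chinese numeral) → 6×1000 + 9×10 + 9 = 6099 (decimal)
Convert 1 thousand, 7 hundreds, 4 tens, 2 ones (place-value notation) → 1×1000 + 7×100 + 4×10 + 2 = 1742 (decimal)
Compute 6099 - 1742 = 4357
Convert 4357 (decimal) → 4357 = 4×1000 + 3×100 + 5×10 + 7 → 四千三百五十七 (Chinese numeral)
四千三百五十七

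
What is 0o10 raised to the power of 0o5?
Convert 0o10 (octal) → 1×8 = 8 (decimal)
Convert 0o5 (octal) → 5 (decimal)
Compute 8 ^ 5 = 32768
32768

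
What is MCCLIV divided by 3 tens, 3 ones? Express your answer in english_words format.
Convert MCCLIV (Roman numeral) → 1000 + 100 + 100 + 50 + 4 = 1254 (decimal)
Convert 3 tens, 3 ones (place-value notation) → 3×10 + 3 = 33 (decimal)
Compute 1254 ÷ 33 = 38
Convert 38 (decimal) → thirty-eight (English words)
thirty-eight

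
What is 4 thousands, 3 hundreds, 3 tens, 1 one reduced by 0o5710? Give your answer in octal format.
Convert 4 thousands, 3 hundreds, 3 tens, 1 one (place-value notation) → 4×1000 + 3×100 + 3×10 + 1 = 4331 (decimal)
Convert 0o5710 (octal) → 5×512 + 7×64 + 1×8 = 3016 (decimal)
Compute 4331 - 3016 = 1315
Convert 1315 (decimal) → 1315 = 2×512 + 4×64 + 4×8 + 3 → 0o2443 (octal)
0o2443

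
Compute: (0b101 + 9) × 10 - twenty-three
Convert 0b101 (binary) → 4 + 1 = 5 (decimal)
Convert twenty-three (English words) → 23 (decimal)
Expression in decimal: (5 + 9) × 10 - 23
Parentheses first: 5 + 9 = 14
Multiply: 14 × 10 = 140
Subtract: 140 - 23 = 117
117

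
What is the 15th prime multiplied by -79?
Convert the 15th prime (prime index) → 47 (decimal)
Compute 47 × -79 = -3713
-3713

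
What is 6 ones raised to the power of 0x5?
Convert 6 ones (place-value notation) → 6 (decimal)
Convert 0x5 (hexadecimal) → 5 (decimal)
Compute 6 ^ 5 = 7776
7776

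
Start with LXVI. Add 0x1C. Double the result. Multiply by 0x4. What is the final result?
Convert LXVI (Roman numeral) → 50 + 10 + 5 + 1 = 66 (decimal)
Start: 66
Convert 0x1C (hexadecimal) → 1×16 + 12 = 28 (decimal)
66 + 28 = 94
94 × 2 = 188
Convert 0x4 (hexadecimal) → 4 (decimal)
188 × 4 = 752
752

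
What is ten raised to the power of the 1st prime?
Convert ten (English words) → 10 (decimal)
Convert the 1st prime (prime index) → 2 (decimal)
Compute 10 ^ 2 = 100
100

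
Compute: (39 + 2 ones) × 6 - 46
Convert 2 ones (place-value notation) → 2 (decimal)
Expression in decimal: (39 + 2) × 6 - 46
Parentheses first: 39 + 2 = 41
Multiply: 41 × 6 = 246
Subtract: 246 - 46 = 200
200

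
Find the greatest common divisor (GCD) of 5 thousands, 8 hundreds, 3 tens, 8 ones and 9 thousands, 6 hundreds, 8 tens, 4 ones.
Convert 5 thousands, 8 hundreds, 3 tens, 8 ones (place-value notation) → 5×1000 + 8×100 + 3×10 + 8 = 5838 (decimal)
Convert 9 thousands, 6 hundreds, 8 tens, 4 ones (place-value notation) → 9×1000 + 6×100 + 8×10 + 4 = 9684 (decimal)
Compute gcd(5838, 9684) = 6
6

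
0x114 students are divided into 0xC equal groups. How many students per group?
Convert 0x114 (hexadecimal) → 1×256 + 1×16 + 4 = 276 (decimal)
Convert 0xC (hexadecimal) → 12 (decimal)
Compute 276 ÷ 12 = 23
23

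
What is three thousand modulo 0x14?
Convert three thousand (English words) → 3×1000 = 3000 (decimal)
Convert 0x14 (hexadecimal) → 1×16 + 4 = 20 (decimal)
Compute 3000 mod 20 = 0
0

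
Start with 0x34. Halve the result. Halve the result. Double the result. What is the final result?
Convert 0x34 (hexadecimal) → 3×16 + 4 = 52 (decimal)
Start: 52
52 ÷ 2 = 26
26 ÷ 2 = 13
13 × 2 = 26
26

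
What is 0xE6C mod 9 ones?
Convert 0xE6C (hexadecimal) → 14×256 + 6×16 + 12 = 3692 (decimal)
Convert 9 ones (place-value notation) → 9 (decimal)
Compute 3692 mod 9 = 2
2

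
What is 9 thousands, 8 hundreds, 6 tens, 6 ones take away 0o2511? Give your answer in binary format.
Convert 9 thousands, 8 hundreds, 6 tens, 6 ones (place-value notation) → 9×1000 + 8×100 + 6×10 + 6 = 9866 (decimal)
Convert 0o2511 (octal) → 2×512 + 5×64 + 1×8 + 1 = 1353 (decimal)
Compute 9866 - 1353 = 8513
Convert 8513 (decimal) → 8513 = 8192 + 256 + 64 + 1 → 0b10000101000001 (binary)
0b10000101000001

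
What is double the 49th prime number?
The 49th prime number = 227
Compute 227 × 2 = 454
454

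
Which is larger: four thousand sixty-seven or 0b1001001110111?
Convert four thousand sixty-seven (English words) → 4×1000 + 67 = 4067 (decimal)
Convert 0b1001001110111 (binary) → 4096 + 512 + 64 + 32 + 16 + 4 + 2 + 1 = 4727 (decimal)
Compare 4067 vs 4727: larger = 4727
4727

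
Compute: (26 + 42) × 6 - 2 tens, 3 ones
Convert 2 tens, 3 ones (place-value notation) → 2×10 + 3 = 23 (decimal)
Expression in decimal: (26 + 42) × 6 - 23
Parentheses first: 26 + 42 = 68
Multiply: 68 × 6 = 408
Subtract: 408 - 23 = 385
385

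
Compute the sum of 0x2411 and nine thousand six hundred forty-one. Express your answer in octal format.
Convert 0x2411 (hexadecimal) → 2×4096 + 4×256 + 1×16 + 1 = 9233 (decimal)
Convert nine thousand six hundred forty-one (English words) → 9×1000 + 6×100 + 41 = 9641 (decimal)
Compute 9233 + 9641 = 18874
Convert 18874 (decimal) → 18874 = 4×4096 + 4×512 + 6×64 + 7×8 + 2 → 0o44672 (octal)
0o44672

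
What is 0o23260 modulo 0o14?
Convert 0o23260 (octal) → 2×4096 + 3×512 + 2×64 + 6×8 = 9904 (decimal)
Convert 0o14 (octal) → 1×8 + 4 = 12 (decimal)
Compute 9904 mod 12 = 4
4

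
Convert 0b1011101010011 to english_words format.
Convert 0b1011101010011 (binary) → 4096 + 1024 + 512 + 256 + 64 + 16 + 2 + 1 = 5971 (decimal)
Convert 5971 (decimal) → 5971 = 5×1000 + 9×100 + 71 → five thousand nine hundred seventy-one (English words)
five thousand nine hundred seventy-one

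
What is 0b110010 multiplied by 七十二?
Convert 0b110010 (binary) → 32 + 16 + 2 = 50 (decimal)
Convert 七十二 (Chinese numeral) → 7×10 + 2 = 72 (decimal)
Compute 50 × 72 = 3600
3600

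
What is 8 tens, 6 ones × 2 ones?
Convert 8 tens, 6 ones (place-value notation) → 8×10 + 6 = 86 (decimal)
Convert 2 ones (place-value notation) → 2 (decimal)
Compute 86 × 2 = 172
172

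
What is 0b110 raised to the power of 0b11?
Convert 0b110 (binary) → 4 + 2 = 6 (decimal)
Convert 0b11 (binary) → 2 + 1 = 3 (decimal)
Compute 6 ^ 3 = 216
216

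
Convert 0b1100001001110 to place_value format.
Convert 0b1100001001110 (binary) → 4096 + 2048 + 64 + 8 + 4 + 2 = 6222 (decimal)
Convert 6222 (decimal) → 6222 = 6×1000 + 2×100 + 2×10 + 2 → 6 thousands, 2 hundreds, 2 tens, 2 ones (place-value notation)
6 thousands, 2 hundreds, 2 tens, 2 ones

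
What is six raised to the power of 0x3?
Convert six (English words) → 6 (decimal)
Convert 0x3 (hexadecimal) → 3 (decimal)
Compute 6 ^ 3 = 216
216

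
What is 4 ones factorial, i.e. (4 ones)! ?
Convert 4 ones (place-value notation) → 4 (decimal)
Compute 4! = 24
24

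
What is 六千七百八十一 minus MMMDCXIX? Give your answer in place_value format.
Convert 六千七百八十一 (Chinese numeral) → 6×1000 + 7×100 + 8×10 + 1 = 6781 (decimal)
Convert MMMDCXIX (Roman numeral) → 1000 + 1000 + 1000 + 500 + 100 + 10 + 9 = 3619 (decimal)
Compute 6781 - 3619 = 3162
Convert 3162 (decimal) → 3162 = 3×1000 + 1×100 + 6×10 + 2 → 3 thousands, 1 hundred, 6 tens, 2 ones (place-value notation)
3 thousands, 1 hundred, 6 tens, 2 ones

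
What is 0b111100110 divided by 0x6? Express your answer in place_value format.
Convert 0b111100110 (binary) → 256 + 128 + 64 + 32 + 4 + 2 = 486 (decimal)
Convert 0x6 (hexadecimal) → 6 (decimal)
Compute 486 ÷ 6 = 81
Convert 81 (decimal) → 81 = 8×10 + 1 → 8 tens, 1 one (place-value notation)
8 tens, 1 one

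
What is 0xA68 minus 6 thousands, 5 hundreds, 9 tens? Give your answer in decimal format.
Convert 0xA68 (hexadecimal) → 10×256 + 6×16 + 8 = 2664 (decimal)
Convert 6 thousands, 5 hundreds, 9 tens (place-value notation) → 6×1000 + 5×100 + 9×10 = 6590 (decimal)
Compute 2664 - 6590 = -3926
-3926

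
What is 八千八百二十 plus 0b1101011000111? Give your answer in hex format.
Convert 八千八百二十 (Chinese numeral) → 8×1000 + 8×100 + 2×10 = 8820 (decimal)
Convert 0b1101011000111 (binary) → 4096 + 2048 + 512 + 128 + 64 + 4 + 2 + 1 = 6855 (decimal)
Compute 8820 + 6855 = 15675
Convert 15675 (decimal) → 15675 = 3×4096 + 13×256 + 3×16 + 11 → 0x3D3B (hexadecimal)
0x3D3B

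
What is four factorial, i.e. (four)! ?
Convert four (English words) → 4 (decimal)
Compute 4! = 24
24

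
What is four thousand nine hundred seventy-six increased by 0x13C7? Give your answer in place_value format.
Convert four thousand nine hundred seventy-six (English words) → 4×1000 + 9×100 + 76 = 4976 (decimal)
Convert 0x13C7 (hexadecimal) → 1×4096 + 3×256 + 12×16 + 7 = 5063 (decimal)
Compute 4976 + 5063 = 10039
Convert 10039 (decimal) → 10039 = 10×1000 + 3×10 + 9 → 10 thousands, 3 tens, 9 ones (place-value notation)
10 thousands, 3 tens, 9 ones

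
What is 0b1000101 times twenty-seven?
Convert 0b1000101 (binary) → 64 + 4 + 1 = 69 (decimal)
Convert twenty-seven (English words) → 27 (decimal)
Compute 69 × 27 = 1863
1863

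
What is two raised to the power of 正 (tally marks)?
Convert two (English words) → 2 (decimal)
Convert 正 (tally marks) → 5 (decimal)
Compute 2 ^ 5 = 32
32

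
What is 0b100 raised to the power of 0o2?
Convert 0b100 (binary) → 4 (decimal)
Convert 0o2 (octal) → 2 (decimal)
Compute 4 ^ 2 = 16
16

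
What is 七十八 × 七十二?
Convert 七十八 (Chinese numeral) → 7×10 + 8 = 78 (decimal)
Convert 七十二 (Chinese numeral) → 7×10 + 2 = 72 (decimal)
Compute 78 × 72 = 5616
5616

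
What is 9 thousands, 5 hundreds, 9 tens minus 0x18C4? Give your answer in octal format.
Convert 9 thousands, 5 hundreds, 9 tens (place-value notation) → 9×1000 + 5×100 + 9×10 = 9590 (decimal)
Convert 0x18C4 (hexadecimal) → 1×4096 + 8×256 + 12×16 + 4 = 6340 (decimal)
Compute 9590 - 6340 = 3250
Convert 3250 (decimal) → 3250 = 6×512 + 2×64 + 6×8 + 2 → 0o6262 (octal)
0o6262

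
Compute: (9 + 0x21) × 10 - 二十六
Convert 0x21 (hexadecimal) → 2×16 + 1 = 33 (decimal)
Convert 二十六 (Chinese numeral) → 2×10 + 6 = 26 (decimal)
Expression in decimal: (9 + 33) × 10 - 26
Parentheses first: 9 + 33 = 42
Multiply: 42 × 10 = 420
Subtract: 420 - 26 = 394
394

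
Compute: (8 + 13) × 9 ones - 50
Convert 9 ones (place-value notation) → 9 (decimal)
Expression in decimal: (8 + 13) × 9 - 50
Parentheses first: 8 + 13 = 21
Multiply: 21 × 9 = 189
Subtract: 189 - 50 = 139
139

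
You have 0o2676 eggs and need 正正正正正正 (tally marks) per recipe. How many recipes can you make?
Convert 0o2676 (octal) → 2×512 + 6×64 + 7×8 + 6 = 1470 (decimal)
Convert 正正正正正正 (tally marks) → 5 + 5 + 5 + 5 + 5 + 5 = 30 (decimal)
Compute 1470 ÷ 30 = 49
49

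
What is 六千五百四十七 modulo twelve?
Convert 六千五百四十七 (Chinese numeral) → 6×1000 + 5×100 + 4×10 + 7 = 6547 (decimal)
Convert twelve (English words) → 12 (decimal)
Compute 6547 mod 12 = 7
7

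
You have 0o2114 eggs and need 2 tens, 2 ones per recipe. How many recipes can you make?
Convert 0o2114 (octal) → 2×512 + 1×64 + 1×8 + 4 = 1100 (decimal)
Convert 2 tens, 2 ones (place-value notation) → 2×10 + 2 = 22 (decimal)
Compute 1100 ÷ 22 = 50
50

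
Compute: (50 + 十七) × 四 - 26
Convert 十七 (Chinese numeral) → 1×10 + 7 = 17 (decimal)
Convert 四 (Chinese numeral) → 4 (decimal)
Expression in decimal: (50 + 17) × 4 - 26
Parentheses first: 50 + 17 = 67
Multiply: 67 × 4 = 268
Subtract: 268 - 26 = 242
242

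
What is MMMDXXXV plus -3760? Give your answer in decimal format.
Convert MMMDXXXV (Roman numeral) → 1000 + 1000 + 1000 + 500 + 10 + 10 + 10 + 5 = 3535 (decimal)
Compute 3535 + -3760 = -225
-225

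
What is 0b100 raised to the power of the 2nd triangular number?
Convert 0b100 (binary) → 4 (decimal)
Convert the 2nd triangular number (triangular index) → 2×3/2 = 3 (decimal)
Compute 4 ^ 3 = 64
64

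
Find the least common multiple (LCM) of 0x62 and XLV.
Convert 0x62 (hexadecimal) → 6×16 + 2 = 98 (decimal)
Convert XLV (Roman numeral) → 40 + 5 = 45 (decimal)
Compute lcm(98, 45) = 4410
4410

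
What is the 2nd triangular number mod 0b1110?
Convert the 2nd triangular number (triangular index) → 2×3/2 = 3 (decimal)
Convert 0b1110 (binary) → 8 + 4 + 2 = 14 (decimal)
Compute 3 mod 14 = 3
3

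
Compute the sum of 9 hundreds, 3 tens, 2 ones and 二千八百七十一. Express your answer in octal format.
Convert 9 hundreds, 3 tens, 2 ones (place-value notation) → 9×100 + 3×10 + 2 = 932 (decimal)
Convert 二千八百七十一 (Chinese numeral) → 2×1000 + 8×100 + 7×10 + 1 = 2871 (decimal)
Compute 932 + 2871 = 3803
Convert 3803 (decimal) → 3803 = 7×512 + 3×64 + 3×8 + 3 → 0o7333 (octal)
0o7333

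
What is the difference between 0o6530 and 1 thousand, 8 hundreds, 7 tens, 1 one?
Convert 0o6530 (octal) → 6×512 + 5×64 + 3×8 = 3416 (decimal)
Convert 1 thousand, 8 hundreds, 7 tens, 1 one (place-value notation) → 1×1000 + 8×100 + 7×10 + 1 = 1871 (decimal)
Difference: |3416 - 1871| = 1545
1545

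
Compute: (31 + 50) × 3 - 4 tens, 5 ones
Convert 4 tens, 5 ones (place-value notation) → 4×10 + 5 = 45 (decimal)
Expression in decimal: (31 + 50) × 3 - 45
Parentheses first: 31 + 50 = 81
Multiply: 81 × 3 = 243
Subtract: 243 - 45 = 198
198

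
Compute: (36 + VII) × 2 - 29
Convert VII (Roman numeral) → 5 + 1 + 1 = 7 (decimal)
Expression in decimal: (36 + 7) × 2 - 29
Parentheses first: 36 + 7 = 43
Multiply: 43 × 2 = 86
Subtract: 86 - 29 = 57
57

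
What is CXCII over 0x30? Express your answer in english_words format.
Convert CXCII (Roman numeral) → 100 + 90 + 1 + 1 = 192 (decimal)
Convert 0x30 (hexadecimal) → 3×16 = 48 (decimal)
Compute 192 ÷ 48 = 4
Convert 4 (decimal) → four (English words)
four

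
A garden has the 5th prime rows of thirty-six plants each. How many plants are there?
Convert thirty-six (English words) → 36 (decimal)
Convert the 5th prime (prime index) → 11 (decimal)
Compute 36 × 11 = 396
396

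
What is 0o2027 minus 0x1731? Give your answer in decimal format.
Convert 0o2027 (octal) → 2×512 + 2×8 + 7 = 1047 (decimal)
Convert 0x1731 (hexadecimal) → 1×4096 + 7×256 + 3×16 + 1 = 5937 (decimal)
Compute 1047 - 5937 = -4890
-4890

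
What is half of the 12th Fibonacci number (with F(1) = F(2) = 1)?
The 12th Fibonacci number (with F(1) = F(2) = 1): 1, 1, 2, 3, 5, 8, 13, 21, 34, 55, 89, 144 → 144
Compute 144 ÷ 2 = 72
72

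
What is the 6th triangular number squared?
The 6th triangular number = 6×7/2 = 21
Compute 21² = 21 × 21 = 441
441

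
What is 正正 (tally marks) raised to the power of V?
Convert 正正 (tally marks) → 5 + 5 = 10 (decimal)
Convert V (Roman numeral) → 5 (decimal)
Compute 10 ^ 5 = 100000
100000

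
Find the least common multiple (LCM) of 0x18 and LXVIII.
Convert 0x18 (hexadecimal) → 1×16 + 8 = 24 (decimal)
Convert LXVIII (Roman numeral) → 50 + 10 + 5 + 1 + 1 + 1 = 68 (decimal)
Compute lcm(24, 68) = 408
408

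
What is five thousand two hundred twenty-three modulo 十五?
Convert five thousand two hundred twenty-three (English words) → 5×1000 + 2×100 + 23 = 5223 (decimal)
Convert 十五 (Chinese numeral) → 1×10 + 5 = 15 (decimal)
Compute 5223 mod 15 = 3
3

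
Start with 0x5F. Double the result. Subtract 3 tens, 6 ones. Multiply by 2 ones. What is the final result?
Convert 0x5F (hexadecimal) → 5×16 + 15 = 95 (decimal)
Start: 95
95 × 2 = 190
Convert 3 tens, 6 ones (place-value notation) → 3×10 + 6 = 36 (decimal)
190 - 36 = 154
Convert 2 ones (place-value notation) → 2 (decimal)
154 × 2 = 308
308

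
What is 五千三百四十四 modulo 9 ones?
Convert 五千三百四十四 (Chinese numeral) → 5×1000 + 3×100 + 4×10 + 4 = 5344 (decimal)
Convert 9 ones (place-value notation) → 9 (decimal)
Compute 5344 mod 9 = 7
7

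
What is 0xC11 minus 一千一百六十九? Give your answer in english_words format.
Convert 0xC11 (hexadecimal) → 12×256 + 1×16 + 1 = 3089 (decimal)
Convert 一千一百六十九 (Chinese numeral) → 1×1000 + 1×100 + 6×10 + 9 = 1169 (decimal)
Compute 3089 - 1169 = 1920
Convert 1920 (decimal) → 1920 = 1×1000 + 9×100 + 20 → one thousand nine hundred twenty (English words)
one thousand nine hundred twenty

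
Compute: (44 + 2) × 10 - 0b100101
Convert 0b100101 (binary) → 32 + 4 + 1 = 37 (decimal)
Expression in decimal: (44 + 2) × 10 - 37
Parentheses first: 44 + 2 = 46
Multiply: 46 × 10 = 460
Subtract: 460 - 37 = 423
423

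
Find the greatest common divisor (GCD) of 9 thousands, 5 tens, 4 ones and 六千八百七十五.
Convert 9 thousands, 5 tens, 4 ones (place-value notation) → 9×1000 + 5×10 + 4 = 9054 (decimal)
Convert 六千八百七十五 (Chinese numeral) → 6×1000 + 8×100 + 7×10 + 5 = 6875 (decimal)
Compute gcd(9054, 6875) = 1
1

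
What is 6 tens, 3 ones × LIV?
Convert 6 tens, 3 ones (place-value notation) → 6×10 + 3 = 63 (decimal)
Convert LIV (Roman numeral) → 50 + 4 = 54 (decimal)
Compute 63 × 54 = 3402
3402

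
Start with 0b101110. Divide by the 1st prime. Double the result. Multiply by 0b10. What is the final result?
Convert 0b101110 (binary) → 32 + 8 + 4 + 2 = 46 (decimal)
Start: 46
Convert the 1st prime (prime index) → 2 (decimal)
46 ÷ 2 = 23
23 × 2 = 46
Convert 0b10 (binary) → 2 (decimal)
46 × 2 = 92
92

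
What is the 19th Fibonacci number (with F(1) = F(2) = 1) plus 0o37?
The 19th Fibonacci number (with F(1) = F(2) = 1) = 4181
Convert 0o37 (octal) → 3×8 + 7 = 31 (decimal)
Compute 4181 + 31 = 4212
4212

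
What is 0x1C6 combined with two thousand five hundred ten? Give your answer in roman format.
Convert 0x1C6 (hexadecimal) → 1×256 + 12×16 + 6 = 454 (decimal)
Convert two thousand five hundred ten (English words) → 2×1000 + 5×100 + 10 = 2510 (decimal)
Compute 454 + 2510 = 2964
Convert 2964 (decimal) → 2964 = 1000 + 1000 + 900 + 50 + 10 + 4 → MMCMLXIV (Roman numeral)
MMCMLXIV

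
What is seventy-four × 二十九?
Convert seventy-four (English words) → 74 (decimal)
Convert 二十九 (Chinese numeral) → 2×10 + 9 = 29 (decimal)
Compute 74 × 29 = 2146
2146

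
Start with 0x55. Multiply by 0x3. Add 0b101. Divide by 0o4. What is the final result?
Convert 0x55 (hexadecimal) → 5×16 + 5 = 85 (decimal)
Start: 85
Convert 0x3 (hexadecimal) → 3 (decimal)
85 × 3 = 255
Convert 0b101 (binary) → 4 + 1 = 5 (decimal)
255 + 5 = 260
Convert 0o4 (octal) → 4 (decimal)
260 ÷ 4 = 65
65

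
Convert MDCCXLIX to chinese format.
Convert MDCCXLIX (Roman numeral) → 1000 + 500 + 100 + 100 + 40 + 9 = 1749 (decimal)
Convert 1749 (decimal) → 1749 = 1×1000 + 7×100 + 4×10 + 9 → 一千七百四十九 (Chinese numeral)
一千七百四十九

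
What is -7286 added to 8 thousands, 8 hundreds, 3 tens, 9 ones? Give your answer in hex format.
Convert 8 thousands, 8 hundreds, 3 tens, 9 ones (place-value notation) → 8×1000 + 8×100 + 3×10 + 9 = 8839 (decimal)
Compute -7286 + 8839 = 1553
Convert 1553 (decimal) → 1553 = 6×256 + 1×16 + 1 → 0x611 (hexadecimal)
0x611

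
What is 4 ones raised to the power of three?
Convert 4 ones (place-value notation) → 4 (decimal)
Convert three (English words) → 3 (decimal)
Compute 4 ^ 3 = 64
64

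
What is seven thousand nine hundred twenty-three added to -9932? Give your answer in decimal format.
Convert seven thousand nine hundred twenty-three (English words) → 7×1000 + 9×100 + 23 = 7923 (decimal)
Compute 7923 + -9932 = -2009
-2009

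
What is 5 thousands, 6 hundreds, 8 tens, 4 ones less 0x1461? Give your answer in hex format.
Convert 5 thousands, 6 hundreds, 8 tens, 4 ones (place-value notation) → 5×1000 + 6×100 + 8×10 + 4 = 5684 (decimal)
Convert 0x1461 (hexadecimal) → 1×4096 + 4×256 + 6×16 + 1 = 5217 (decimal)
Compute 5684 - 5217 = 467
Convert 467 (decimal) → 467 = 1×256 + 13×16 + 3 → 0x1D3 (hexadecimal)
0x1D3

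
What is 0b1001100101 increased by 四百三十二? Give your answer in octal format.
Convert 0b1001100101 (binary) → 512 + 64 + 32 + 4 + 1 = 613 (decimal)
Convert 四百三十二 (Chinese numeral) → 4×100 + 3×10 + 2 = 432 (decimal)
Compute 613 + 432 = 1045
Convert 1045 (decimal) → 1045 = 2×512 + 2×8 + 5 → 0o2025 (octal)
0o2025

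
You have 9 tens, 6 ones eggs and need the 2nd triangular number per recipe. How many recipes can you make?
Convert 9 tens, 6 ones (place-value notation) → 9×10 + 6 = 96 (decimal)
Convert the 2nd triangular number (triangular index) → 2×3/2 = 3 (decimal)
Compute 96 ÷ 3 = 32
32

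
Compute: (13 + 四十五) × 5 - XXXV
Convert 四十五 (Chinese numeral) → 4×10 + 5 = 45 (decimal)
Convert XXXV (Roman numeral) → 10 + 10 + 10 + 5 = 35 (decimal)
Expression in decimal: (13 + 45) × 5 - 35
Parentheses first: 13 + 45 = 58
Multiply: 58 × 5 = 290
Subtract: 290 - 35 = 255
255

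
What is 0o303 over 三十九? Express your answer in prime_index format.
Convert 0o303 (octal) → 3×64 + 3 = 195 (decimal)
Convert 三十九 (Chinese numeral) → 3×10 + 9 = 39 (decimal)
Compute 195 ÷ 39 = 5
Convert 5 (decimal) → the 3rd prime (prime index)
the 3rd prime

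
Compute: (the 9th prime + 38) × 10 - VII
Convert the 9th prime (prime index) → 23 (decimal)
Convert VII (Roman numeral) → 5 + 1 + 1 = 7 (decimal)
Expression in decimal: (23 + 38) × 10 - 7
Parentheses first: 23 + 38 = 61
Multiply: 61 × 10 = 610
Subtract: 610 - 7 = 603
603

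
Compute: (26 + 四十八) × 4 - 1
Convert 四十八 (Chinese numeral) → 4×10 + 8 = 48 (decimal)
Expression in decimal: (26 + 48) × 4 - 1
Parentheses first: 26 + 48 = 74
Multiply: 74 × 4 = 296
Subtract: 296 - 1 = 295
295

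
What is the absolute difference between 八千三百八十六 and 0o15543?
Convert 八千三百八十六 (Chinese numeral) → 8×1000 + 3×100 + 8×10 + 6 = 8386 (decimal)
Convert 0o15543 (octal) → 1×4096 + 5×512 + 5×64 + 4×8 + 3 = 7011 (decimal)
Compute |8386 - 7011| = 1375
1375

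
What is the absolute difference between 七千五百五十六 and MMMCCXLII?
Convert 七千五百五十六 (Chinese numeral) → 7×1000 + 5×100 + 5×10 + 6 = 7556 (decimal)
Convert MMMCCXLII (Roman numeral) → 1000 + 1000 + 1000 + 100 + 100 + 40 + 1 + 1 = 3242 (decimal)
Compute |7556 - 3242| = 4314
4314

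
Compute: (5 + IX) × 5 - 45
Convert IX (Roman numeral) → 9 (decimal)
Expression in decimal: (5 + 9) × 5 - 45
Parentheses first: 5 + 9 = 14
Multiply: 14 × 5 = 70
Subtract: 70 - 45 = 25
25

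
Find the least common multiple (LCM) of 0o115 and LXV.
Convert 0o115 (octal) → 1×64 + 1×8 + 5 = 77 (decimal)
Convert LXV (Roman numeral) → 50 + 10 + 5 = 65 (decimal)
Compute lcm(77, 65) = 5005
5005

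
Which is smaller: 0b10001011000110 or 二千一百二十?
Convert 0b10001011000110 (binary) → 8192 + 512 + 128 + 64 + 4 + 2 = 8902 (decimal)
Convert 二千一百二十 (Chinese numeral) → 2×1000 + 1×100 + 2×10 = 2120 (decimal)
Compare 8902 vs 2120: smaller = 2120
2120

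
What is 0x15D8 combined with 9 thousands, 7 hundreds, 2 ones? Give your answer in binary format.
Convert 0x15D8 (hexadecimal) → 1×4096 + 5×256 + 13×16 + 8 = 5592 (decimal)
Convert 9 thousands, 7 hundreds, 2 ones (place-value notation) → 9×1000 + 7×100 + 2 = 9702 (decimal)
Compute 5592 + 9702 = 15294
Convert 15294 (decimal) → 15294 = 8192 + 4096 + 2048 + 512 + 256 + 128 + 32 + 16 + 8 + 4 + 2 → 0b11101110111110 (binary)
0b11101110111110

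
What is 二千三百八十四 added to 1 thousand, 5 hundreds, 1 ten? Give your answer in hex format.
Convert 二千三百八十四 (Chinese numeral) → 2×1000 + 3×100 + 8×10 + 4 = 2384 (decimal)
Convert 1 thousand, 5 hundreds, 1 ten (place-value notation) → 1×1000 + 5×100 + 1×10 = 1510 (decimal)
Compute 2384 + 1510 = 3894
Convert 3894 (decimal) → 3894 = 15×256 + 3×16 + 6 → 0xF36 (hexadecimal)
0xF36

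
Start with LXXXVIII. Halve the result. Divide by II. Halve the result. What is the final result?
Convert LXXXVIII (Roman numeral) → 50 + 10 + 10 + 10 + 5 + 1 + 1 + 1 = 88 (decimal)
Start: 88
88 ÷ 2 = 44
Convert II (Roman numeral) → 1 + 1 = 2 (decimal)
44 ÷ 2 = 22
22 ÷ 2 = 11
11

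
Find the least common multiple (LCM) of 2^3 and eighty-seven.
Convert 2^3 (power) → 8 (decimal)
Convert eighty-seven (English words) → 87 (decimal)
Compute lcm(8, 87) = 696
696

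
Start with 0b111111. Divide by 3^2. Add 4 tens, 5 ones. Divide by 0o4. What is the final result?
Convert 0b111111 (binary) → 32 + 16 + 8 + 4 + 2 + 1 = 63 (decimal)
Start: 63
Convert 3^2 (power) → 9 (decimal)
63 ÷ 9 = 7
Convert 4 tens, 5 ones (place-value notation) → 4×10 + 5 = 45 (decimal)
7 + 45 = 52
Convert 0o4 (octal) → 4 (decimal)
52 ÷ 4 = 13
13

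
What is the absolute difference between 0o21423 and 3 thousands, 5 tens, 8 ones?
Convert 0o21423 (octal) → 2×4096 + 1×512 + 4×64 + 2×8 + 3 = 8979 (decimal)
Convert 3 thousands, 5 tens, 8 ones (place-value notation) → 3×1000 + 5×10 + 8 = 3058 (decimal)
Compute |8979 - 3058| = 5921
5921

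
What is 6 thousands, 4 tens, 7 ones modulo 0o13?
Convert 6 thousands, 4 tens, 7 ones (place-value notation) → 6×1000 + 4×10 + 7 = 6047 (decimal)
Convert 0o13 (octal) → 1×8 + 3 = 11 (decimal)
Compute 6047 mod 11 = 8
8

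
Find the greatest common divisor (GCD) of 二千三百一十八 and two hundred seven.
Convert 二千三百一十八 (Chinese numeral) → 2×1000 + 3×100 + 1×10 + 8 = 2318 (decimal)
Convert two hundred seven (English words) → 2×100 + 7 = 207 (decimal)
Compute gcd(2318, 207) = 1
1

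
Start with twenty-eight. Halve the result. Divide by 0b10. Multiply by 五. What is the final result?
Convert twenty-eight (English words) → 28 (decimal)
Start: 28
28 ÷ 2 = 14
Convert 0b10 (binary) → 2 (decimal)
14 ÷ 2 = 7
Convert 五 (Chinese numeral) → 5 (decimal)
7 × 5 = 35
35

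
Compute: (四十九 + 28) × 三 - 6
Convert 四十九 (Chinese numeral) → 4×10 + 9 = 49 (decimal)
Convert 三 (Chinese numeral) → 3 (decimal)
Expression in decimal: (49 + 28) × 3 - 6
Parentheses first: 49 + 28 = 77
Multiply: 77 × 3 = 231
Subtract: 231 - 6 = 225
225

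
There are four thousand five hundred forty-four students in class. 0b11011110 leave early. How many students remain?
Convert four thousand five hundred forty-four (English words) → 4×1000 + 5×100 + 44 = 4544 (decimal)
Convert 0b11011110 (binary) → 128 + 64 + 16 + 8 + 4 + 2 = 222 (decimal)
Compute 4544 - 222 = 4322
4322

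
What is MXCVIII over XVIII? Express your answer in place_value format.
Convert MXCVIII (Roman numeral) → 1000 + 90 + 5 + 1 + 1 + 1 = 1098 (decimal)
Convert XVIII (Roman numeral) → 10 + 5 + 1 + 1 + 1 = 18 (decimal)
Compute 1098 ÷ 18 = 61
Convert 61 (decimal) → 61 = 6×10 + 1 → 6 tens, 1 one (place-value notation)
6 tens, 1 one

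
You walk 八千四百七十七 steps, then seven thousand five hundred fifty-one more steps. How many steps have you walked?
Convert 八千四百七十七 (Chinese numeral) → 8×1000 + 4×100 + 7×10 + 7 = 8477 (decimal)
Convert seven thousand five hundred fifty-one (English words) → 7×1000 + 5×100 + 51 = 7551 (decimal)
Compute 8477 + 7551 = 16028
16028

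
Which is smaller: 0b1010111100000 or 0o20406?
Convert 0b1010111100000 (binary) → 4096 + 1024 + 256 + 128 + 64 + 32 = 5600 (decimal)
Convert 0o20406 (octal) → 2×4096 + 4×64 + 6 = 8454 (decimal)
Compare 5600 vs 8454: smaller = 5600
5600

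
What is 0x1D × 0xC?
Convert 0x1D (hexadecimal) → 1×16 + 13 = 29 (decimal)
Convert 0xC (hexadecimal) → 12 (decimal)
Compute 29 × 12 = 348
348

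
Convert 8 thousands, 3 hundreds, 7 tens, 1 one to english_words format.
Convert 8 thousands, 3 hundreds, 7 tens, 1 one (place-value notation) → 8×1000 + 3×100 + 7×10 + 1 = 8371 (decimal)
Convert 8371 (decimal) → 8371 = 8×1000 + 3×100 + 71 → eight thousand three hundred seventy-one (English words)
eight thousand three hundred seventy-one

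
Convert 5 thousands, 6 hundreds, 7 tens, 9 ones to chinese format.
Convert 5 thousands, 6 hundreds, 7 tens, 9 ones (place-value notation) → 5×1000 + 6×100 + 7×10 + 9 = 5679 (decimal)
Convert 5679 (decimal) → 5679 = 5×1000 + 6×100 + 7×10 + 9 → 五千六百七十九 (Chinese numeral)
五千六百七十九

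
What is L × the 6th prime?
Convert L (Roman numeral) → 50 (decimal)
Convert the 6th prime (prime index) → 13 (decimal)
Compute 50 × 13 = 650
650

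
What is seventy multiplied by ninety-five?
Convert seventy (English words) → 70 (decimal)
Convert ninety-five (English words) → 95 (decimal)
Compute 70 × 95 = 6650
6650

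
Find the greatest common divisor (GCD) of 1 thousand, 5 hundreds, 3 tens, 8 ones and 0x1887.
Convert 1 thousand, 5 hundreds, 3 tens, 8 ones (place-value notation) → 1×1000 + 5×100 + 3×10 + 8 = 1538 (decimal)
Convert 0x1887 (hexadecimal) → 1×4096 + 8×256 + 8×16 + 7 = 6279 (decimal)
Compute gcd(1538, 6279) = 1
1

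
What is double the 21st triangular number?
The 21st triangular number = 21×22/2 = 231
Compute 231 × 2 = 462
462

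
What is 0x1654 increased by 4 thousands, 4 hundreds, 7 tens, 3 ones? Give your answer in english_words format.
Convert 0x1654 (hexadecimal) → 1×4096 + 6×256 + 5×16 + 4 = 5716 (decimal)
Convert 4 thousands, 4 hundreds, 7 tens, 3 ones (place-value notation) → 4×1000 + 4×100 + 7×10 + 3 = 4473 (decimal)
Compute 5716 + 4473 = 10189
Convert 10189 (decimal) → 10189 = 10×1000 + 1×100 + 89 → ten thousand one hundred eighty-nine (English words)
ten thousand one hundred eighty-nine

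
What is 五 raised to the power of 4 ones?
Convert 五 (Chinese numeral) → 5 (decimal)
Convert 4 ones (place-value notation) → 4 (decimal)
Compute 5 ^ 4 = 625
625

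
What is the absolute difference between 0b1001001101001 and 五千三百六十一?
Convert 0b1001001101001 (binary) → 4096 + 512 + 64 + 32 + 8 + 1 = 4713 (decimal)
Convert 五千三百六十一 (Chinese numeral) → 5×1000 + 3×100 + 6×10 + 1 = 5361 (decimal)
Compute |4713 - 5361| = 648
648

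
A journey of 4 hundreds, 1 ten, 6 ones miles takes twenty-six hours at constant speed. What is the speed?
Convert 4 hundreds, 1 ten, 6 ones (place-value notation) → 4×100 + 1×10 + 6 = 416 (decimal)
Convert twenty-six (English words) → 26 (decimal)
Compute 416 ÷ 26 = 16
16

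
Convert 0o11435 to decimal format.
Convert 0o11435 (octal) → 1×4096 + 1×512 + 4×64 + 3×8 + 5 = 4893 (decimal)
4893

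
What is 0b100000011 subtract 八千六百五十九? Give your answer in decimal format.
Convert 0b100000011 (binary) → 256 + 2 + 1 = 259 (decimal)
Convert 八千六百五十九 (Chinese numeral) → 8×1000 + 6×100 + 5×10 + 9 = 8659 (decimal)
Compute 259 - 8659 = -8400
-8400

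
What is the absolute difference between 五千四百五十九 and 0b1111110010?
Convert 五千四百五十九 (Chinese numeral) → 5×1000 + 4×100 + 5×10 + 9 = 5459 (decimal)
Convert 0b1111110010 (binary) → 512 + 256 + 128 + 64 + 32 + 16 + 2 = 1010 (decimal)
Compute |5459 - 1010| = 4449
4449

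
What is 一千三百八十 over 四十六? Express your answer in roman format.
Convert 一千三百八十 (Chinese numeral) → 1×1000 + 3×100 + 8×10 = 1380 (decimal)
Convert 四十六 (Chinese numeral) → 4×10 + 6 = 46 (decimal)
Compute 1380 ÷ 46 = 30
Convert 30 (decimal) → 30 = 10 + 10 + 10 → XXX (Roman numeral)
XXX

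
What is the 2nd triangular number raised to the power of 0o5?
Convert the 2nd triangular number (triangular index) → 2×3/2 = 3 (decimal)
Convert 0o5 (octal) → 5 (decimal)
Compute 3 ^ 5 = 243
243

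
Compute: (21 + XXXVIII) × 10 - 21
Convert XXXVIII (Roman numeral) → 10 + 10 + 10 + 5 + 1 + 1 + 1 = 38 (decimal)
Expression in decimal: (21 + 38) × 10 - 21
Parentheses first: 21 + 38 = 59
Multiply: 59 × 10 = 590
Subtract: 590 - 21 = 569
569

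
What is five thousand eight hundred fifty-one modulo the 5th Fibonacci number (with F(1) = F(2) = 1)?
Convert five thousand eight hundred fifty-one (English words) → 5×1000 + 8×100 + 51 = 5851 (decimal)
Convert the 5th Fibonacci number (with F(1) = F(2) = 1) (Fibonacci index) → 1, 1, 2, 3, 5 → 5 (decimal)
Compute 5851 mod 5 = 1
1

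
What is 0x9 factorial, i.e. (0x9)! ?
Convert 0x9 (hexadecimal) → 9 (decimal)
Compute 9! = 362880
362880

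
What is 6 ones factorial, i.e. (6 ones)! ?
Convert 6 ones (place-value notation) → 6 (decimal)
Compute 6! = 720
720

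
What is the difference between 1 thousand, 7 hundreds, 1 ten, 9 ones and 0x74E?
Convert 1 thousand, 7 hundreds, 1 ten, 9 ones (place-value notation) → 1×1000 + 7×100 + 1×10 + 9 = 1719 (decimal)
Convert 0x74E (hexadecimal) → 7×256 + 4×16 + 14 = 1870 (decimal)
Difference: |1719 - 1870| = 151
151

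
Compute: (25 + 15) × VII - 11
Convert VII (Roman numeral) → 5 + 1 + 1 = 7 (decimal)
Expression in decimal: (25 + 15) × 7 - 11
Parentheses first: 25 + 15 = 40
Multiply: 40 × 7 = 280
Subtract: 280 - 11 = 269
269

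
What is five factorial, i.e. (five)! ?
Convert five (English words) → 5 (decimal)
Compute 5! = 120
120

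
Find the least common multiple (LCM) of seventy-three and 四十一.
Convert seventy-three (English words) → 73 (decimal)
Convert 四十一 (Chinese numeral) → 4×10 + 1 = 41 (decimal)
Compute lcm(73, 41) = 2993
2993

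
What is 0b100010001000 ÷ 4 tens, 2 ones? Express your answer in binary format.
Convert 0b100010001000 (binary) → 2048 + 128 + 8 = 2184 (decimal)
Convert 4 tens, 2 ones (place-value notation) → 4×10 + 2 = 42 (decimal)
Compute 2184 ÷ 42 = 52
Convert 52 (decimal) → 52 = 32 + 16 + 4 → 0b110100 (binary)
0b110100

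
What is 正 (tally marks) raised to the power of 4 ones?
Convert 正 (tally marks) → 5 (decimal)
Convert 4 ones (place-value notation) → 4 (decimal)
Compute 5 ^ 4 = 625
625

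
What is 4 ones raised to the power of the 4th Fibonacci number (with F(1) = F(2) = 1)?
Convert 4 ones (place-value notation) → 4 (decimal)
Convert the 4th Fibonacci number (with F(1) = F(2) = 1) (Fibonacci index) → 1, 1, 2, 3 → 3 (decimal)
Compute 4 ^ 3 = 64
64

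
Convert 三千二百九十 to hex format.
Convert 三千二百九十 (Chinese numeral) → 3×1000 + 2×100 + 9×10 = 3290 (decimal)
Convert 3290 (decimal) → 3290 = 12×256 + 13×16 + 10 → 0xCDA (hexadecimal)
0xCDA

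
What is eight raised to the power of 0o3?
Convert eight (English words) → 8 (decimal)
Convert 0o3 (octal) → 3 (decimal)
Compute 8 ^ 3 = 512
512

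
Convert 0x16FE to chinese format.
Convert 0x16FE (hexadecimal) → 1×4096 + 6×256 + 15×16 + 14 = 5886 (decimal)
Convert 5886 (decimal) → 5886 = 5×1000 + 8×100 + 8×10 + 6 → 五千八百八十六 (Chinese numeral)
五千八百八十六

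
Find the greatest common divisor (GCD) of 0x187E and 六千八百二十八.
Convert 0x187E (hexadecimal) → 1×4096 + 8×256 + 7×16 + 14 = 6270 (decimal)
Convert 六千八百二十八 (Chinese numeral) → 6×1000 + 8×100 + 2×10 + 8 = 6828 (decimal)
Compute gcd(6270, 6828) = 6
6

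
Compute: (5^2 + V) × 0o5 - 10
Convert 5^2 (power) → 25 (decimal)
Convert V (Roman numeral) → 5 (decimal)
Convert 0o5 (octal) → 5 (decimal)
Expression in decimal: (25 + 5) × 5 - 10
Parentheses first: 25 + 5 = 30
Multiply: 30 × 5 = 150
Subtract: 150 - 10 = 140
140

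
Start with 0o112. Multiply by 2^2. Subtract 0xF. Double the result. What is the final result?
Convert 0o112 (octal) → 1×64 + 1×8 + 2 = 74 (decimal)
Start: 74
Convert 2^2 (power) → 4 (decimal)
74 × 4 = 296
Convert 0xF (hexadecimal) → 15 (decimal)
296 - 15 = 281
281 × 2 = 562
562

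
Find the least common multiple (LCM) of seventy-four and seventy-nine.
Convert seventy-four (English words) → 74 (decimal)
Convert seventy-nine (English words) → 79 (decimal)
Compute lcm(74, 79) = 5846
5846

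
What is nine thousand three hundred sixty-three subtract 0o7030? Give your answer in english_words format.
Convert nine thousand three hundred sixty-three (English words) → 9×1000 + 3×100 + 63 = 9363 (decimal)
Convert 0o7030 (octal) → 7×512 + 3×8 = 3608 (decimal)
Compute 9363 - 3608 = 5755
Convert 5755 (decimal) → 5755 = 5×1000 + 7×100 + 55 → five thousand seven hundred fifty-five (English words)
five thousand seven hundred fifty-five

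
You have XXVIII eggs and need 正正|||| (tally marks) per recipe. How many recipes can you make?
Convert XXVIII (Roman numeral) → 10 + 10 + 5 + 1 + 1 + 1 = 28 (decimal)
Convert 正正|||| (tally marks) → 5 + 5 + 4 = 14 (decimal)
Compute 28 ÷ 14 = 2
2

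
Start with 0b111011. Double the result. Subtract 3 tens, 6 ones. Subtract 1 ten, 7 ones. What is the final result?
Convert 0b111011 (binary) → 32 + 16 + 8 + 2 + 1 = 59 (decimal)
Start: 59
59 × 2 = 118
Convert 3 tens, 6 ones (place-value notation) → 3×10 + 6 = 36 (decimal)
118 - 36 = 82
Convert 1 ten, 7 ones (place-value notation) → 1×10 + 7 = 17 (decimal)
82 - 17 = 65
65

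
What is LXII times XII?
Convert LXII (Roman numeral) → 50 + 10 + 1 + 1 = 62 (decimal)
Convert XII (Roman numeral) → 10 + 1 + 1 = 12 (decimal)
Compute 62 × 12 = 744
744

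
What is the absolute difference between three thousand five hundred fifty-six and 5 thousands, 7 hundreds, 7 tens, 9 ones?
Convert three thousand five hundred fifty-six (English words) → 3×1000 + 5×100 + 56 = 3556 (decimal)
Convert 5 thousands, 7 hundreds, 7 tens, 9 ones (place-value notation) → 5×1000 + 7×100 + 7×10 + 9 = 5779 (decimal)
Compute |3556 - 5779| = 2223
2223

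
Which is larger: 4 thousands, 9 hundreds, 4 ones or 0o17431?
Convert 4 thousands, 9 hundreds, 4 ones (place-value notation) → 4×1000 + 9×100 + 4 = 4904 (decimal)
Convert 0o17431 (octal) → 1×4096 + 7×512 + 4×64 + 3×8 + 1 = 7961 (decimal)
Compare 4904 vs 7961: larger = 7961
7961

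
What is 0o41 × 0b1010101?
Convert 0o41 (octal) → 4×8 + 1 = 33 (decimal)
Convert 0b1010101 (binary) → 64 + 16 + 4 + 1 = 85 (decimal)
Compute 33 × 85 = 2805
2805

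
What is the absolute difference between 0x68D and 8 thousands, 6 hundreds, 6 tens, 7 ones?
Convert 0x68D (hexadecimal) → 6×256 + 8×16 + 13 = 1677 (decimal)
Convert 8 thousands, 6 hundreds, 6 tens, 7 ones (place-value notation) → 8×1000 + 6×100 + 6×10 + 7 = 8667 (decimal)
Compute |1677 - 8667| = 6990
6990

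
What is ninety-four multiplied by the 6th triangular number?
Convert ninety-four (English words) → 94 (decimal)
Convert the 6th triangular number (triangular index) → 6×7/2 = 21 (decimal)
Compute 94 × 21 = 1974
1974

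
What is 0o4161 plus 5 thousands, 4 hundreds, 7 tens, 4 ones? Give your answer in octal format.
Convert 0o4161 (octal) → 4×512 + 1×64 + 6×8 + 1 = 2161 (decimal)
Convert 5 thousands, 4 hundreds, 7 tens, 4 ones (place-value notation) → 5×1000 + 4×100 + 7×10 + 4 = 5474 (decimal)
Compute 2161 + 5474 = 7635
Convert 7635 (decimal) → 7635 = 1×4096 + 6×512 + 7×64 + 2×8 + 3 → 0o16723 (octal)
0o16723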